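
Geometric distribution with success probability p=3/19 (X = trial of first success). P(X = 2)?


P(X=2) = (1-p)^1 * p = (16/19)^1 * 3/19
= 16/19 * 3/19 = 48/361

48/361


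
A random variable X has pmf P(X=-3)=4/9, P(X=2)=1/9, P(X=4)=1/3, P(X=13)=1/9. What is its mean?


E[X] = sum(x * P(x))
= -3*4/9 + 2*1/9 + 4*1/3 + 13*1/9
= 5/3

5/3


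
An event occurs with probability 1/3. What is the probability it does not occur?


P(A') = 1 - P(A) = 1 - 1/3 = 2/3

2/3


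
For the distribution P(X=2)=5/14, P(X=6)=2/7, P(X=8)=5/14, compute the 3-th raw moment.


E[X^3] = sum(x^3 * P(x))
= 8*5/14 + 216*2/7 + 512*5/14
= 1732/7

1732/7


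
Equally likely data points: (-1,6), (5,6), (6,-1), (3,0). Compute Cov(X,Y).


E[X]=13/4, E[Y]=11/4, E[XY]=9/2
Cov(X,Y) = E[XY] - E[X]E[Y] = 9/2 - 13/4*11/4 = -71/16

-71/16


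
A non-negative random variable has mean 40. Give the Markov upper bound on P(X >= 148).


Markov: P(X >= a) <= E[X]/a
P(X >= 148) <= 40/148 = 10/37

10/37


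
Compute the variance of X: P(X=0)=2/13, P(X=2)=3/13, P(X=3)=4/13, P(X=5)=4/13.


E[X] = 38/13, E[X^2] = 148/13
Var(X) = E[X^2] - (E[X])^2 = 148/13 - (38/13)^2 = 480/169

480/169


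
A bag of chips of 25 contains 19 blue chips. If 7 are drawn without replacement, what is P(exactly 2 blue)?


P(X=2) = C(19,2)*C(6,5) / C(25,7)
= 171*6 / 480700
= 1026/480700 = 27/12650

27/12650


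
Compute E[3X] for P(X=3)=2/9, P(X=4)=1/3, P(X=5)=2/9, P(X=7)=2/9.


E[3X] = sum(g(x)*P(x))
= 9*2/9 + 12*1/3 + 15*2/9 + 21*2/9
= 14

14


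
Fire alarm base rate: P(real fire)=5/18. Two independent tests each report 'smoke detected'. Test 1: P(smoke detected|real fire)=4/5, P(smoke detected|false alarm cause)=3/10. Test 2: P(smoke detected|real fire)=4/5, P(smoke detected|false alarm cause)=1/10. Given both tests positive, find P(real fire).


After test 1: P(+) = 4/5*5/18 + 3/10*13/18 = 79/180
P(B|+) = (2/9)/(79/180) = 40/79
After test 2 (use post1 as new prior): P(+) = 4/5*40/79 + 1/10*39/79 = 359/790
P(B|+,+) = (32/79)/(359/790) = 320/359

320/359


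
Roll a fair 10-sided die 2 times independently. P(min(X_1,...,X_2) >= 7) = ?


P(min >= 7) = P(all X_i >= 7) = (P(X_1 >= 7))^2
= (4/10)^2 = (2/5)^2 = 4/25

4/25


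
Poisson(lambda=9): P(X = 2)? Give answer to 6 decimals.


P(X=2) = e^(-9) * 9^2 / 2!
≈ 0.0001234098041 * 81 / 2
≈ 0.004998

0.004998


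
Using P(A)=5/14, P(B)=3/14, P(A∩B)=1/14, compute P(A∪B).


P(A∪B) = P(A) + P(B) - P(A∩B)
= 5/14 + 3/14 - 1/14 = 1/2

1/2


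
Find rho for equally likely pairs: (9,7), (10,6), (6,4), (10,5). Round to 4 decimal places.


Cov(X,Y) = 1.1250, Var(X) = 2.6875, Var(Y) = 1.2500
rho = Cov/(sqrt(VarX)*sqrt(VarY)) = 0.6138

0.6138


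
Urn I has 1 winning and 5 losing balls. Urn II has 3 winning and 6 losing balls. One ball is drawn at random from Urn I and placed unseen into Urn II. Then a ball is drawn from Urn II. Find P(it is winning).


P(transfer winning) = 1/6; P(transfer losing) = 5/6
If winning transferred: Urn II has 4 winning of 10, so P(winning|winning moved) = 2/5
If losing transferred: Urn II has 3 winning of 10, so P(winning|losing moved) = 3/10
By total probability: P(winning) = 1/6*2/5 + 5/6*3/10 = 19/60

19/60


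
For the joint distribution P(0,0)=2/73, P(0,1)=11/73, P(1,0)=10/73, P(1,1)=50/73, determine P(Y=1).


P(Y=1) = P(0,1)+P(1,1) = 11/73 + 50/73 = 61/73

61/73


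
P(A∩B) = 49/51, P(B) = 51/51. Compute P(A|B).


P(A|B) = P(A∩B)/P(B) = (49/51)/(51/51) = 49/51

49/51


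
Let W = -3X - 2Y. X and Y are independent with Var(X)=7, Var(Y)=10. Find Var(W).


Independence => Cov(X,Y)=0
Var(-3X - 2Y) = (-3)^2*Var(X) + (-2)^2*Var(Y)
= 9*7 + 4*10 = 103

103


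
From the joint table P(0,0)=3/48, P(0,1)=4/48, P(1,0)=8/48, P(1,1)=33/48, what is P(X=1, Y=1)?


Read from table: P(X=1, Y=1) = 33/48 = 11/16

11/16


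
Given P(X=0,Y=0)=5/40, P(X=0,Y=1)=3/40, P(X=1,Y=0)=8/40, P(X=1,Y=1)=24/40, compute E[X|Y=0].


P(Y=0) = 13/40
E[X|Y=0] = (0*5 + 1*8)/13 = 8/13

8/13


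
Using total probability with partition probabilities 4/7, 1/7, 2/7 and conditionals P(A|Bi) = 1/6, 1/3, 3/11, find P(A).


P(A) = P(A|B1)P(B1) + P(A|B2)P(B2) + P(A|B3)P(B3)
= 1/6*4/7 + 1/3*1/7 + 3/11*2/7
= 2/21 + 1/21 + 6/77 = 17/77

17/77


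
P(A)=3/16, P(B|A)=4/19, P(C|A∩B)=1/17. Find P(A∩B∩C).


P(A∩B∩C) = P(A) * P(B|A) * P(C|A∩B)
= 3/16 * 4/19 * 1/17
= 3/76 * 1/17 = 3/1292

3/1292


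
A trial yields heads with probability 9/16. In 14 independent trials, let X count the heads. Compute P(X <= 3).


P(X<=3) = P(X=0) + P(X=1) + P(X=2) + P(X=3)
= 678223072849/72057594037927936 + 6104007655641/36028797018963968 + 102024127958571/72057594037927936 + 131173878803877/18014398509481984
= 319802940779105/36028797018963968

319802940779105/36028797018963968


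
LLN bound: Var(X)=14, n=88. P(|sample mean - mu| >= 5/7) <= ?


Var(Xbar) = Var(X)/n = 14/88
Chebyshev: P(|Xbar-mu| >= 5/7) <= Var(Xbar)/(5/7)^2 = (7/44)/(25/49) = 343/1100

343/1100


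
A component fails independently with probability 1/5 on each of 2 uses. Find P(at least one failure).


P(at least one) = 1 - P(none)
P(none) = (1 - 1/5)^2 = (4/5)^2 = 16/25
P(at least one) = 1 - 16/25 = 9/25

9/25


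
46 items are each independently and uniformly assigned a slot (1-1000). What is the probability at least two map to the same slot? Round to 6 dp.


P(all different) = prod((1000-i)/1000 for i=0..45) = 0.349565
P(at least one match) = 1 - 0.349565 = 0.650435

0.650435


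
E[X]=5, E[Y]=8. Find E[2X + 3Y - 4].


E[2X + 3Y - 4] = 2*E[X] + 3*E[Y] - 4
= (2)*(5) + (3)*(8) + (-4)
= 10 + 24 - 4 = 30

30


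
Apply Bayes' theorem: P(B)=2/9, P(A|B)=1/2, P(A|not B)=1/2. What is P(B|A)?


P(A) = P(A|B)P(B) + P(A|B')P(B') = 1/2*2/9 + 1/2*7/9 = 1/2
P(B|A) = P(A|B)P(B)/P(A) = (1/9)/(1/2) = 2/9

2/9


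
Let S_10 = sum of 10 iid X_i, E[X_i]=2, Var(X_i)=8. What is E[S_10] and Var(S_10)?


E[S_n] = n*mu = 10*2 = 20
Var(S_n) = n*sigma^2 = 10*8 = 80

E[S_10]=20, Var(S_10)=80


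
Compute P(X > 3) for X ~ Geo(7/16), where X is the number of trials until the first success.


P(X > 3) = P(first 3 trials all fail) = (1-p)^3 = (9/16)^3 = 729/4096

729/4096


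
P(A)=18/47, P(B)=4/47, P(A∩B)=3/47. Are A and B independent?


P(A)*P(B) = 18/47*4/47 = 72/2209
P(A∩B) = 3/47 != 72/2209, so not independent

No, A and B are not independent


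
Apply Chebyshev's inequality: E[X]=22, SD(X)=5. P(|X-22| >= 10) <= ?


k = 10/5 = 2
Chebyshev: P(|X-mu| >= k*sigma) <= 1/k^2 = 1/2^2 = 1/4

1/4


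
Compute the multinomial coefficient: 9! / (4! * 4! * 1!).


9! = 362880
Denominator: 4!=24 * 4!=24 * 1!=1
Coefficient = 362880 / 576 = 630

630


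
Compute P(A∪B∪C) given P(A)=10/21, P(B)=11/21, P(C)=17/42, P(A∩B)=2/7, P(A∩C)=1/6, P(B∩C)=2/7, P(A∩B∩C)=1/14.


P(A∪B∪C) = P(A)+P(B)+P(C) - P(AB)-P(AC)-P(BC) + P(ABC)
= 10/21+11/21+17/42 - 2/7-1/6-2/7 + 1/14
= 31/42

31/42


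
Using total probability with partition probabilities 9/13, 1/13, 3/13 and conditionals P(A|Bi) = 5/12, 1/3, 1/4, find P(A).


P(A) = P(A|B1)P(B1) + P(A|B2)P(B2) + P(A|B3)P(B3)
= 5/12*9/13 + 1/3*1/13 + 1/4*3/13
= 15/52 + 1/39 + 3/52 = 29/78

29/78


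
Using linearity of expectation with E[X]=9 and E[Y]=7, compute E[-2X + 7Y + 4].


E[-2X + 7Y + 4] = -2*E[X] + 7*E[Y] + 4
= (-2)*(9) + (7)*(7) + (4)
= -18 + 49 + 4 = 35

35


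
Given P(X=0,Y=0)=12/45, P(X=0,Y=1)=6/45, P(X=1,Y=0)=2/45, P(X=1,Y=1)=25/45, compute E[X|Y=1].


P(Y=1) = 31/45
E[X|Y=1] = (0*6 + 1*25)/31 = 25/31

25/31


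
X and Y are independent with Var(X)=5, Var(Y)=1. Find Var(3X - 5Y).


Independence => Cov(X,Y)=0
Var(3X - 5Y) = 3^2*Var(X) + (-5)^2*Var(Y)
= 9*5 + 25*1 = 70

70


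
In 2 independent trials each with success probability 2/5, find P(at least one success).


P(at least one) = 1 - P(none)
P(none) = (1 - 2/5)^2 = (3/5)^2 = 9/25
P(at least one) = 1 - 9/25 = 16/25

16/25


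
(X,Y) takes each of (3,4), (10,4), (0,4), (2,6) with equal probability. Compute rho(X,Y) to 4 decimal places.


Cov(X,Y) = -0.8750, Var(X) = 14.1875, Var(Y) = 0.7500
rho = Cov/(sqrt(VarX)*sqrt(VarY)) = -0.2682

-0.2682


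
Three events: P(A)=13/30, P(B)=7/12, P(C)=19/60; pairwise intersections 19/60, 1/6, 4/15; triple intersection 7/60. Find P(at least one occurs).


P(A∪B∪C) = P(A)+P(B)+P(C) - P(AB)-P(AC)-P(BC) + P(ABC)
= 13/30+7/12+19/60 - 19/60-1/6-4/15 + 7/60
= 7/10

7/10


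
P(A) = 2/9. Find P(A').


P(A') = 1 - P(A) = 1 - 2/9 = 7/9

7/9


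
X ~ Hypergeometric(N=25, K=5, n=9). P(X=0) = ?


P(X=0) = C(5,0)*C(20,9) / C(25,9)
= 1*167960 / 2042975
= 167960/2042975 = 104/1265

104/1265


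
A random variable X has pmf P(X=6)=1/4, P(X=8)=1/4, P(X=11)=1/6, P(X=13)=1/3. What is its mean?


E[X] = sum(x * P(x))
= 6*1/4 + 8*1/4 + 11*1/6 + 13*1/3
= 29/3

29/3


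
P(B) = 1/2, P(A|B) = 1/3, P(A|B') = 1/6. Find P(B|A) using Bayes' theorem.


P(A) = P(A|B)P(B) + P(A|B')P(B') = 1/3*1/2 + 1/6*1/2 = 1/4
P(B|A) = P(A|B)P(B)/P(A) = (1/6)/(1/4) = 2/3

2/3


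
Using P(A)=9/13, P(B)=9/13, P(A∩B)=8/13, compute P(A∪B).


P(A∪B) = P(A) + P(B) - P(A∩B)
= 9/13 + 9/13 - 8/13 = 10/13

10/13


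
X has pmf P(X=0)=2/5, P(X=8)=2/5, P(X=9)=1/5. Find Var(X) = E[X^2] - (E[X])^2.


E[X] = 5, E[X^2] = 209/5
Var(X) = E[X^2] - (E[X])^2 = 209/5 - (5)^2 = 84/5

84/5


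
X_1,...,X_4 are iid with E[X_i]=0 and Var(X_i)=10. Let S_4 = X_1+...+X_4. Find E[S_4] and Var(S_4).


E[S_n] = n*mu = 4*0 = 0
Var(S_n) = n*sigma^2 = 4*10 = 40

E[S_4]=0, Var(S_4)=40


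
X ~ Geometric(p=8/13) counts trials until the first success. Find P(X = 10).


P(X=10) = (1-p)^9 * p = (5/13)^9 * 8/13
= 1953125/10604499373 * 8/13 = 15625000/137858491849

15625000/137858491849


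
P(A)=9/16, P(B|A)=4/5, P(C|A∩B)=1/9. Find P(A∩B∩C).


P(A∩B∩C) = P(A) * P(B|A) * P(C|A∩B)
= 9/16 * 4/5 * 1/9
= 9/20 * 1/9 = 1/20

1/20


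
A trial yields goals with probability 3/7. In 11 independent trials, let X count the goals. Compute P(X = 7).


P(X=7) = C(11,7) * p^7 * (1-p)^4
= 330 * 2187/823543 * 256/2401
= 184757760/1977326743

184757760/1977326743


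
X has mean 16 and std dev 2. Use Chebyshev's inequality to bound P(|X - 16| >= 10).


k = 10/2 = 5
Chebyshev: P(|X-mu| >= k*sigma) <= 1/k^2 = 1/5^2 = 1/25

1/25


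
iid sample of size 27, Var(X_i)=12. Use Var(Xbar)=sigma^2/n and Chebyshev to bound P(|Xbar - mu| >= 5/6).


Var(Xbar) = Var(X)/n = 12/27
Chebyshev: P(|Xbar-mu| >= 5/6) <= Var(Xbar)/(5/6)^2 = (4/9)/(25/36) = 16/25

16/25


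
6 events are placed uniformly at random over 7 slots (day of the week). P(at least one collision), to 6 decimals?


P(all different) = prod((7-i)/7 for i=0..5) = 0.042839
P(at least one match) = 1 - 0.042839 = 0.957161

0.957161


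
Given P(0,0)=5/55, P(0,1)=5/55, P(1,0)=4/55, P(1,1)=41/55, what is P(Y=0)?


P(Y=0) = P(0,0)+P(1,0) = 5/55 + 4/55 = 9/55

9/55


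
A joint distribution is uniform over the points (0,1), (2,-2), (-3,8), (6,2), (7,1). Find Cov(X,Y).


E[X]=12/5, E[Y]=2, E[XY]=-9/5
Cov(X,Y) = E[XY] - E[X]E[Y] = -9/5 - 12/5*2 = -33/5

-33/5


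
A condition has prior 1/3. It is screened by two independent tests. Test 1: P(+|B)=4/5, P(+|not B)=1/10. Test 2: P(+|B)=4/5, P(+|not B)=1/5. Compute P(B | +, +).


After test 1: P(+) = 4/5*1/3 + 1/10*2/3 = 1/3
P(B|+) = (4/15)/(1/3) = 4/5
After test 2 (use post1 as new prior): P(+) = 4/5*4/5 + 1/5*1/5 = 17/25
P(B|+,+) = (16/25)/(17/25) = 16/17

16/17


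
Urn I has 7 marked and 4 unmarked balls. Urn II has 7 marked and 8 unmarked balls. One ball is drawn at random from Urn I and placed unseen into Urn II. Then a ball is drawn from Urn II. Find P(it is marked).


P(transfer marked) = 7/11; P(transfer unmarked) = 4/11
If marked transferred: Urn II has 8 marked of 16, so P(marked|marked moved) = 1/2
If unmarked transferred: Urn II has 7 marked of 16, so P(marked|unmarked moved) = 7/16
By total probability: P(marked) = 7/11*1/2 + 4/11*7/16 = 21/44

21/44


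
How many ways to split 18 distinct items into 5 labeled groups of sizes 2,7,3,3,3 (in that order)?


18! = 6402373705728000
Denominator: 2!=2 * 7!=5040 * 3!=6 * 3!=6 * 3!=6
Coefficient = 6402373705728000 / 2177280 = 2940537600

2940537600


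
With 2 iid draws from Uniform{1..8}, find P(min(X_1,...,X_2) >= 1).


P(min >= 1) = P(all X_i >= 1) = (P(X_1 >= 1))^2
= (8/8)^2 = 1^2 = 1

1


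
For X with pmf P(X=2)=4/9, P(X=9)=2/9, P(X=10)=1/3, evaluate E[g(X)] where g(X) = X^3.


E[X^3] = sum(g(x)*P(x))
= 8*4/9 + 729*2/9 + 1000*1/3
= 4490/9

4490/9


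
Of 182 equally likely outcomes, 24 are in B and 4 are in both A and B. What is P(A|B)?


P(A|B) = P(A∩B)/P(B) = (4/182)/(24/182) = 4/24 = 1/6

1/6


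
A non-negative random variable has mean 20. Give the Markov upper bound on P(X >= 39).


Markov: P(X >= a) <= E[X]/a
P(X >= 39) <= 20/39

20/39


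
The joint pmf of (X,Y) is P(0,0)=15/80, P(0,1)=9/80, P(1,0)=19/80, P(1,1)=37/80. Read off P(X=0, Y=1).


Read from table: P(X=0, Y=1) = 9/80

9/80


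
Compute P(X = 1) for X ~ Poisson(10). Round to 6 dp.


P(X=1) = e^(-10) * 10^1 / 1!
≈ 0.00004539992976 * 10 / 1
≈ 0.000454

0.000454


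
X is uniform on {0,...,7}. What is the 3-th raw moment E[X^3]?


E[X^3] = (1/8) * sum(x^3 for x=0..7)
= 784/8 = 98

98


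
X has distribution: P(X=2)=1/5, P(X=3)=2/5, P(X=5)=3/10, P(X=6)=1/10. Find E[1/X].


E[1/X] = sum(g(x)*P(x))
= 1/2*1/5 + 1/3*2/5 + 1/5*3/10 + 1/6*1/10
= 31/100

31/100


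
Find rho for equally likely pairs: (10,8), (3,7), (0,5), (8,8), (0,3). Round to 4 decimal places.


Cov(X,Y) = 6.9600, Var(X) = 16.9600, Var(Y) = 3.7600
rho = Cov/(sqrt(VarX)*sqrt(VarY)) = 0.8716

0.8716


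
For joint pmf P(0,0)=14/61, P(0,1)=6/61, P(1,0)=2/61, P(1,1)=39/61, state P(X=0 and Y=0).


Read from table: P(X=0, Y=0) = 14/61

14/61


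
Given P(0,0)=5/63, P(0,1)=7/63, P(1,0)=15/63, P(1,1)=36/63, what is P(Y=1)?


P(Y=1) = P(0,1)+P(1,1) = 7/63 + 36/63 = 43/63

43/63


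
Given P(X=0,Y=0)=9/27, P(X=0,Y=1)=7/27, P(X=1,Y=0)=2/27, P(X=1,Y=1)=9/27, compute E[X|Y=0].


P(Y=0) = 11/27
E[X|Y=0] = (0*9 + 1*2)/11 = 2/11

2/11


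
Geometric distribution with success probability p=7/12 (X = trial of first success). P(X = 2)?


P(X=2) = (1-p)^1 * p = (5/12)^1 * 7/12
= 5/12 * 7/12 = 35/144

35/144


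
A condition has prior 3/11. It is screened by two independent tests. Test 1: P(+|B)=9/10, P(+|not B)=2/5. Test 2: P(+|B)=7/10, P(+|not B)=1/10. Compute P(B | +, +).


After test 1: P(+) = 9/10*3/11 + 2/5*8/11 = 59/110
P(B|+) = (27/110)/(59/110) = 27/59
After test 2 (use post1 as new prior): P(+) = 7/10*27/59 + 1/10*32/59 = 221/590
P(B|+,+) = (189/590)/(221/590) = 189/221

189/221


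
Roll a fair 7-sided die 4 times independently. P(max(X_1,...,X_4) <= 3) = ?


P(max <= 3) = P(all X_i <= 3) = (P(X_1 <= 3))^4
= (3/7)^4 = 81/2401

81/2401


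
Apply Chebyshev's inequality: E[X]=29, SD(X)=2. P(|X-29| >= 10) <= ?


k = 10/2 = 5
Chebyshev: P(|X-mu| >= k*sigma) <= 1/k^2 = 1/5^2 = 1/25

1/25


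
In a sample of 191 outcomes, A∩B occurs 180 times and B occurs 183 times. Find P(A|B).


P(A|B) = P(A∩B)/P(B) = (180/191)/(183/191) = 180/183 = 60/61

60/61


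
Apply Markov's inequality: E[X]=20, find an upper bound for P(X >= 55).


Markov: P(X >= a) <= E[X]/a
P(X >= 55) <= 20/55 = 4/11

4/11


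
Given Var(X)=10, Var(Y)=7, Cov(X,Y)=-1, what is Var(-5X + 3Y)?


Var(-5X + 3Y) = (-5)^2*Var(X) + 3^2*Var(Y) + 2*(-5)*3*Cov(X,Y)
= 25*10 + 9*7 - 30*(-1)
= 250 + 63 + 30 = 343

343


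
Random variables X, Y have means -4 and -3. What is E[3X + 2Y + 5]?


E[3X + 2Y + 5] = 3*E[X] + 2*E[Y] + 5
= (3)*(-4) + (2)*(-3) + (5)
= -12 - 6 + 5 = -13

-13


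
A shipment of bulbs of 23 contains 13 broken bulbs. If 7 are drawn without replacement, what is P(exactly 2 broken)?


P(X=2) = C(13,2)*C(10,5) / C(23,7)
= 78*252 / 245157
= 19656/245157 = 6552/81719

6552/81719


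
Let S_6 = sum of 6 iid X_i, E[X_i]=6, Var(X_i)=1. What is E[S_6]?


E[S_n] = n*E[X_1] = 6*6 = 36

36


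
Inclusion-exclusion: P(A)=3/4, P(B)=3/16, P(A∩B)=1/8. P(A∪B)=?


P(A∪B) = P(A) + P(B) - P(A∩B)
= 3/4 + 3/16 - 1/8 = 13/16

13/16


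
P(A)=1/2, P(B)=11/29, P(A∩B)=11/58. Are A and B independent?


P(A)*P(B) = 1/2*11/29 = 11/58
P(A∩B) = 11/58, which equals P(A)P(B), so independent

Yes, A and B are independent


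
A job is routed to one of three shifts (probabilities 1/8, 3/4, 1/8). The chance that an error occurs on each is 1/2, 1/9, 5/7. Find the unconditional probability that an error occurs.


P(A) = P(A|B1)P(B1) + P(A|B2)P(B2) + P(A|B3)P(B3)
= 1/2*1/8 + 1/9*3/4 + 5/7*1/8
= 1/16 + 1/12 + 5/56 = 79/336

79/336


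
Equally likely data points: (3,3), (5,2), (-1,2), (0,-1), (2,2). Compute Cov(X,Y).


E[X]=9/5, E[Y]=8/5, E[XY]=21/5
Cov(X,Y) = E[XY] - E[X]E[Y] = 21/5 - 9/5*8/5 = 33/25

33/25


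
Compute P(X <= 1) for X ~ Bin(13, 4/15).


P(X<=1) = P(X=0) + P(X=1)
= 34522712143931/1946195068359375 + 163198275589492/1946195068359375
= 21968998637047/216243896484375

21968998637047/216243896484375


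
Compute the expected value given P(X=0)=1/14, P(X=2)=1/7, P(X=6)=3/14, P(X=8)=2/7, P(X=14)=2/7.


E[X] = sum(x * P(x))
= 0*1/14 + 2*1/7 + 6*3/14 + 8*2/7 + 14*2/7
= 55/7

55/7


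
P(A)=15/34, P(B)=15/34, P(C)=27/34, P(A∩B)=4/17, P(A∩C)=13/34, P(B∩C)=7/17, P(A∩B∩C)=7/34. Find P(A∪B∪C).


P(A∪B∪C) = P(A)+P(B)+P(C) - P(AB)-P(AC)-P(BC) + P(ABC)
= 15/34+15/34+27/34 - 4/17-13/34-7/17 + 7/34
= 29/34

29/34


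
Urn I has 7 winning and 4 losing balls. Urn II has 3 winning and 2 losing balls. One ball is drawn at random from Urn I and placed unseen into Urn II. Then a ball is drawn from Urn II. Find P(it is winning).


P(transfer winning) = 7/11; P(transfer losing) = 4/11
If winning transferred: Urn II has 4 winning of 6, so P(winning|winning moved) = 2/3
If losing transferred: Urn II has 3 winning of 6, so P(winning|losing moved) = 1/2
By total probability: P(winning) = 7/11*2/3 + 4/11*1/2 = 20/33

20/33


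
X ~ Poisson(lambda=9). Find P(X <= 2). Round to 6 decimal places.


P(X<=2) = e^(-9)*9^0/0! + e^(-9)*9^1/1! + e^(-9)*9^2/2!
≈ 0.0001234098 + 0.0011106882 + 0.0049980971
= 0.0062321951
≈ 0.006232

0.006232


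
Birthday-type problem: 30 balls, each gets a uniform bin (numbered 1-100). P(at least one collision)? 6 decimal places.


P(all different) = prod((100-i)/100 for i=0..29) = 0.007791
P(at least one match) = 1 - 0.007791 = 0.992209

0.992209


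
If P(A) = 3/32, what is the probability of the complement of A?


P(A') = 1 - P(A) = 1 - 3/32 = 29/32

29/32


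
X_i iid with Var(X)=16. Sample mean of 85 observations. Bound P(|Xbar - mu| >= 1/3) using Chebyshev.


Var(Xbar) = Var(X)/n = 16/85
Chebyshev: P(|Xbar-mu| >= 1/3) <= Var(Xbar)/(1/3)^2 = (16/85)/(1/9) = 144/85
Bound exceeds 1, so trivial bound: 1

1


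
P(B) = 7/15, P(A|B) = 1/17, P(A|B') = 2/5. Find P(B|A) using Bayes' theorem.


P(A) = P(A|B)P(B) + P(A|B')P(B') = 1/17*7/15 + 2/5*8/15 = 307/1275
P(B|A) = P(A|B)P(B)/P(A) = (7/255)/(307/1275) = 35/307

35/307


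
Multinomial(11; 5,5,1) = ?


11! = 39916800
Denominator: 5!=120 * 5!=120 * 1!=1
Coefficient = 39916800 / 14400 = 2772

2772


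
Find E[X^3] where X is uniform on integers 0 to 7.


E[X^3] = (1/8) * sum(x^3 for x=0..7)
= 784/8 = 98

98


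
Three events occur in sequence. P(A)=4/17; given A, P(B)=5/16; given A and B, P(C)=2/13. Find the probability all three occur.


P(A∩B∩C) = P(A) * P(B|A) * P(C|A∩B)
= 4/17 * 5/16 * 2/13
= 5/68 * 2/13 = 5/442

5/442


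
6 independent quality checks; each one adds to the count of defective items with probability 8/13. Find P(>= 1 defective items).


P(at least one) = 1 - P(none)
P(none) = (1 - 8/13)^6 = (5/13)^6 = 15625/4826809
P(at least one) = 1 - 15625/4826809 = 4811184/4826809

4811184/4826809


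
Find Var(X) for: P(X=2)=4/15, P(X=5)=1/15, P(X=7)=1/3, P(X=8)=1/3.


E[X] = 88/15, E[X^2] = 202/5
Var(X) = E[X^2] - (E[X])^2 = 202/5 - (88/15)^2 = 1346/225

1346/225


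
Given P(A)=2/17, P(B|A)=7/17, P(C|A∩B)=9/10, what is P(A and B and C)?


P(A∩B∩C) = P(A) * P(B|A) * P(C|A∩B)
= 2/17 * 7/17 * 9/10
= 14/289 * 9/10 = 63/1445

63/1445


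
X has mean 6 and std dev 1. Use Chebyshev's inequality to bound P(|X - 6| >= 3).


k = 3/1 = 3
Chebyshev: P(|X-mu| >= k*sigma) <= 1/k^2 = 1/3^2 = 1/9

1/9


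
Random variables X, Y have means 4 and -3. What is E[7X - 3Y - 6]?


E[7X - 3Y - 6] = 7*E[X] - 3*E[Y] - 6
= (7)*(4) + (-3)*(-3) + (-6)
= 28 + 9 - 6 = 31

31


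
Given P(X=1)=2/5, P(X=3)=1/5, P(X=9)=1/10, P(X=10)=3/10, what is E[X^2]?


E[X^2] = sum(g(x)*P(x))
= 1*2/5 + 9*1/5 + 81*1/10 + 100*3/10
= 403/10

403/10


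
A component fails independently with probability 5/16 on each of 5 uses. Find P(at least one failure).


P(at least one) = 1 - P(none)
P(none) = (1 - 5/16)^5 = (11/16)^5 = 161051/1048576
P(at least one) = 1 - 161051/1048576 = 887525/1048576

887525/1048576


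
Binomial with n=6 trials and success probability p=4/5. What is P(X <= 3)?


P(X<=3) = P(X=0) + P(X=1) + P(X=2) + P(X=3)
= 1/15625 + 24/15625 + 48/3125 + 256/3125
= 309/3125

309/3125


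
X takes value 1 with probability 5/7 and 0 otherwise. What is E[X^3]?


For Bernoulli: X in {0,1}
E[X^3] = 0^3*(1-5/7) + 1^3*5/7 = 5/7

5/7


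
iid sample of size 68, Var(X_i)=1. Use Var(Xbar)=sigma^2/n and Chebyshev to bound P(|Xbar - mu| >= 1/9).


Var(Xbar) = Var(X)/n = 1/68
Chebyshev: P(|Xbar-mu| >= 1/9) <= Var(Xbar)/(1/9)^2 = (1/68)/(1/81) = 81/68
Bound exceeds 1, so trivial bound: 1

1


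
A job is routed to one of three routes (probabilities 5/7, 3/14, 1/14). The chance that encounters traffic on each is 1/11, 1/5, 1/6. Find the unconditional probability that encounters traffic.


P(A) = P(A|B1)P(B1) + P(A|B2)P(B2) + P(A|B3)P(B3)
= 1/11*5/7 + 1/5*3/14 + 1/6*1/14
= 5/77 + 3/70 + 1/84 = 79/660

79/660


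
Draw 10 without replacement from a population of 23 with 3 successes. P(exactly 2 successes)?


P(X=2) = C(3,2)*C(20,8) / C(23,10)
= 3*125970 / 1144066
= 377910/1144066 = 585/1771

585/1771


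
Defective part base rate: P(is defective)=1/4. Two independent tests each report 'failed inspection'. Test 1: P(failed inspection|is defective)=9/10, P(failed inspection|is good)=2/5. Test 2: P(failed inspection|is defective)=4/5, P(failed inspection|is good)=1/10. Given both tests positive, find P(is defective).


After test 1: P(+) = 9/10*1/4 + 2/5*3/4 = 21/40
P(B|+) = (9/40)/(21/40) = 3/7
After test 2 (use post1 as new prior): P(+) = 4/5*3/7 + 1/10*4/7 = 2/5
P(B|+,+) = (12/35)/(2/5) = 6/7

6/7


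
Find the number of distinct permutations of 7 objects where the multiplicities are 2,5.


7! = 5040
Denominator: 2!=2 * 5!=120
Coefficient = 5040 / 240 = 21

21


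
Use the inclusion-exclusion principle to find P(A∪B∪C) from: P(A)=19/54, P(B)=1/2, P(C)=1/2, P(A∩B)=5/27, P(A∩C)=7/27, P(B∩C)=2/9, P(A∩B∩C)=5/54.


P(A∪B∪C) = P(A)+P(B)+P(C) - P(AB)-P(AC)-P(BC) + P(ABC)
= 19/54+1/2+1/2 - 5/27-7/27-2/9 + 5/54
= 7/9

7/9


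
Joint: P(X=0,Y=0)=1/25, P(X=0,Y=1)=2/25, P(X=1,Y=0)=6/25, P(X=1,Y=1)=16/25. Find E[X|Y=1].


P(Y=1) = 18/25
E[X|Y=1] = (0*2 + 1*16)/18 = 16/18 = 8/9

8/9


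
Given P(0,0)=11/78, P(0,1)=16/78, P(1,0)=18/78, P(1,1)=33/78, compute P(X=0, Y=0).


Read from table: P(X=0, Y=0) = 11/78

11/78


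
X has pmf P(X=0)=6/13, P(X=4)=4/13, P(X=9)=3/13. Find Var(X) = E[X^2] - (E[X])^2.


E[X] = 43/13, E[X^2] = 307/13
Var(X) = E[X^2] - (E[X])^2 = 307/13 - (43/13)^2 = 2142/169

2142/169


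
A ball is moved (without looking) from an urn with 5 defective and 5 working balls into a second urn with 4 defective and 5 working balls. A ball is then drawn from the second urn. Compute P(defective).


P(transfer defective) = 5/10 = 1/2; P(transfer working) = 1/2
If defective transferred: Urn II has 5 defective of 10, so P(defective|defective moved) = 1/2
If working transferred: Urn II has 4 defective of 10, so P(defective|working moved) = 2/5
By total probability: P(defective) = 1/2*1/2 + 1/2*2/5 = 9/20

9/20


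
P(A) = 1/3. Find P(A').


P(A') = 1 - P(A) = 1 - 1/3 = 2/3

2/3


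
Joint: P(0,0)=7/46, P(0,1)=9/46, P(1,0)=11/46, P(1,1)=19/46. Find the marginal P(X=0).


P(X=0) = P(0,0)+P(0,1) = 7/46 + 9/46 = 16/46 = 8/23

8/23


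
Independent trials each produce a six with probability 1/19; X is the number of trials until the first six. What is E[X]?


For geometric (trials until first success), E[X] = 1/p = 1/(1/19) = 19

19


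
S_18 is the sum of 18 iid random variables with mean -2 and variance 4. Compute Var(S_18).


By independence, Var(S_n) = n*Var(X_1) = 18*4 = 72

72


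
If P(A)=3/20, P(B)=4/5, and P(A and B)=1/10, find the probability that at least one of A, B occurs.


P(A∪B) = P(A) + P(B) - P(A∩B)
= 3/20 + 4/5 - 1/10 = 17/20

17/20


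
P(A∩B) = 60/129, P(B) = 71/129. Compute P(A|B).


P(A|B) = P(A∩B)/P(B) = (60/129)/(71/129) = 60/71

60/71


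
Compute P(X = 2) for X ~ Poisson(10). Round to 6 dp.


P(X=2) = e^(-10) * 10^2 / 2!
≈ 0.00004539992976 * 100 / 2
≈ 0.002270

0.002270


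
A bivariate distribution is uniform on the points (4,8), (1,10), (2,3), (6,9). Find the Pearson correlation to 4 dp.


Cov(X,Y) = 1.1250, Var(X) = 3.6875, Var(Y) = 7.2500
rho = Cov/(sqrt(VarX)*sqrt(VarY)) = 0.2176

0.2176


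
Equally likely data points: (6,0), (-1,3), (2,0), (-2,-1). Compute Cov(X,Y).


E[X]=5/4, E[Y]=1/2, E[XY]=-1/4
Cov(X,Y) = E[XY] - E[X]E[Y] = -1/4 - 5/4*1/2 = -7/8

-7/8


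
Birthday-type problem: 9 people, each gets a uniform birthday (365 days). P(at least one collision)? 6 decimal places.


P(all different) = prod((365-i)/365 for i=0..8) = 0.905376
P(at least one match) = 1 - 0.905376 = 0.094624

0.094624


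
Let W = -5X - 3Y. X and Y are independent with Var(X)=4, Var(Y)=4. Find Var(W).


Independence => Cov(X,Y)=0
Var(-5X - 3Y) = (-5)^2*Var(X) + (-3)^2*Var(Y)
= 25*4 + 9*4 = 136

136


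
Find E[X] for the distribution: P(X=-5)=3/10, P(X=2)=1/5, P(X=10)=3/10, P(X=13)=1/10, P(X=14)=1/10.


E[X] = sum(x * P(x))
= -5*3/10 + 2*1/5 + 10*3/10 + 13*1/10 + 14*1/10
= 23/5

23/5


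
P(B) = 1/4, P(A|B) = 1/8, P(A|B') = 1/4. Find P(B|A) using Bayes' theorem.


P(A) = P(A|B)P(B) + P(A|B')P(B') = 1/8*1/4 + 1/4*3/4 = 7/32
P(B|A) = P(A|B)P(B)/P(A) = (1/32)/(7/32) = 1/7

1/7


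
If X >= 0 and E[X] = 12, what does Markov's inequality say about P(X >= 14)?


Markov: P(X >= a) <= E[X]/a
P(X >= 14) <= 12/14 = 6/7

6/7


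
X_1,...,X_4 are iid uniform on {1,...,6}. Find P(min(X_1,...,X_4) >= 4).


P(min >= 4) = P(all X_i >= 4) = (P(X_1 >= 4))^4
= (3/6)^4 = (1/2)^4 = 1/16

1/16


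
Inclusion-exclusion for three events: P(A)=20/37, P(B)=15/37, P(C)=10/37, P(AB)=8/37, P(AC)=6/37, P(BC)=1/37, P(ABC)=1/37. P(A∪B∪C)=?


P(A∪B∪C) = P(A)+P(B)+P(C) - P(AB)-P(AC)-P(BC) + P(ABC)
= 20/37+15/37+10/37 - 8/37-6/37-1/37 + 1/37
= 31/37

31/37


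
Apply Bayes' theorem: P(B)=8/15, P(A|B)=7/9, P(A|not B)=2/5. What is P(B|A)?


P(A) = P(A|B)P(B) + P(A|B')P(B') = 7/9*8/15 + 2/5*7/15 = 406/675
P(B|A) = P(A|B)P(B)/P(A) = (56/135)/(406/675) = 20/29

20/29


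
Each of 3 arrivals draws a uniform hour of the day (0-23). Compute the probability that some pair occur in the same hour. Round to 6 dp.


P(all different) = prod((24-i)/24 for i=0..2) = 0.878472
P(at least one match) = 1 - 0.878472 = 0.121528

0.121528


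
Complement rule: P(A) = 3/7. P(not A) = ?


P(A') = 1 - P(A) = 1 - 3/7 = 4/7

4/7


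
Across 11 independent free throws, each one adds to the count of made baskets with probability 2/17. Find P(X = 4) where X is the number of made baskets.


P(X=4) = C(11,4) * p^4 * (1-p)^7
= 330 * 16/83521 * 170859375/410338673
= 902137500000/34271896307633

902137500000/34271896307633


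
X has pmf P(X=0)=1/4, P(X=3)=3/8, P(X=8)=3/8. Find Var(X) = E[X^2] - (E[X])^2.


E[X] = 33/8, E[X^2] = 219/8
Var(X) = E[X^2] - (E[X])^2 = 219/8 - (33/8)^2 = 663/64

663/64


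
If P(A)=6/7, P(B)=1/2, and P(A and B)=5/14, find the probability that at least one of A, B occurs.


P(A∪B) = P(A) + P(B) - P(A∩B)
= 6/7 + 1/2 - 5/14 = 1

1


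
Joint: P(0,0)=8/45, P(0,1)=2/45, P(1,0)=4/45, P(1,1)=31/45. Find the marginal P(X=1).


P(X=1) = P(1,0)+P(1,1) = 4/45 + 31/45 = 35/45 = 7/9

7/9


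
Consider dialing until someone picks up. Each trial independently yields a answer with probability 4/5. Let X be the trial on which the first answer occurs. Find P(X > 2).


P(X > 2) = P(first 2 trials all fail) = (1-p)^2 = (1/5)^2 = 1/25

1/25


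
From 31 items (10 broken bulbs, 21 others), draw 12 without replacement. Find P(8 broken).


P(X=8) = C(10,8)*C(21,4) / C(31,12)
= 45*5985 / 141120525
= 269325/141120525 = 513/268801

513/268801


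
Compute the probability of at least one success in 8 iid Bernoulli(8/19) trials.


P(at least one) = 1 - P(none)
P(none) = (1 - 8/19)^8 = (11/19)^8 = 214358881/16983563041
P(at least one) = 1 - 214358881/16983563041 = 16769204160/16983563041

16769204160/16983563041


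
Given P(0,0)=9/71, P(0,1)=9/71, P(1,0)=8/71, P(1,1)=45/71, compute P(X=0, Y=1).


Read from table: P(X=0, Y=1) = 9/71

9/71


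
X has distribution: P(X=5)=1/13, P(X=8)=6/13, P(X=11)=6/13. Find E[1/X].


E[1/X] = sum(g(x)*P(x))
= 1/5*1/13 + 1/8*6/13 + 1/11*6/13
= 329/2860

329/2860


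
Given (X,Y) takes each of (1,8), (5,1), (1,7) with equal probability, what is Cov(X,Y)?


E[X]=7/3, E[Y]=16/3, E[XY]=20/3
Cov(X,Y) = E[XY] - E[X]E[Y] = 20/3 - 7/3*16/3 = -52/9

-52/9


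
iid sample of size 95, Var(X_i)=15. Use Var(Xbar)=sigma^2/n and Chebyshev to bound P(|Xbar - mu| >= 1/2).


Var(Xbar) = Var(X)/n = 15/95
Chebyshev: P(|Xbar-mu| >= 1/2) <= Var(Xbar)/(1/2)^2 = (3/19)/(1/4) = 12/19

12/19


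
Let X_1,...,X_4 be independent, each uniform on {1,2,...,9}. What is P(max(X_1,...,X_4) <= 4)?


P(max <= 4) = P(all X_i <= 4) = (P(X_1 <= 4))^4
= (4/9)^4 = 256/6561

256/6561


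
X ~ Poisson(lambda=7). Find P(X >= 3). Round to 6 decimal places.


P(X>=3) = 1 - P(X<=2) = 1 - (e^(-7)*7^0/0! + e^(-7)*7^1/1! + e^(-7)*7^2/2!)
≈ 1 - (0.0009118820 + 0.0063831738 + 0.0223411082)
= 1 - 0.0296361640 = 0.9703638360
≈ 0.970364

0.970364


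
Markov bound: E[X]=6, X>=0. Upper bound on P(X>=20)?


Markov: P(X >= a) <= E[X]/a
P(X >= 20) <= 6/20 = 3/10

3/10


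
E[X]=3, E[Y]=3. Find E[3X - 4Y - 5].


E[3X - 4Y - 5] = 3*E[X] - 4*E[Y] - 5
= (3)*(3) + (-4)*(3) + (-5)
= 9 - 12 - 5 = -8

-8


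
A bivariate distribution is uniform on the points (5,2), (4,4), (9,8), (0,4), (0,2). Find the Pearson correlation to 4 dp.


Cov(X,Y) = 5.2000, Var(X) = 11.4400, Var(Y) = 4.8000
rho = Cov/(sqrt(VarX)*sqrt(VarY)) = 0.7017

0.7017


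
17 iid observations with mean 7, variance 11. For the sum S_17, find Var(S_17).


By independence, Var(S_n) = n*Var(X_1) = 17*11 = 187

187


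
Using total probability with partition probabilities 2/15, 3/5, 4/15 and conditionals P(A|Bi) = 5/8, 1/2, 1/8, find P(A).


P(A) = P(A|B1)P(B1) + P(A|B2)P(B2) + P(A|B3)P(B3)
= 5/8*2/15 + 1/2*3/5 + 1/8*4/15
= 1/12 + 3/10 + 1/30 = 5/12

5/12


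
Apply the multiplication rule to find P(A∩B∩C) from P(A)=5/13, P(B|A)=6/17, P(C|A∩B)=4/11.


P(A∩B∩C) = P(A) * P(B|A) * P(C|A∩B)
= 5/13 * 6/17 * 4/11
= 30/221 * 4/11 = 120/2431

120/2431


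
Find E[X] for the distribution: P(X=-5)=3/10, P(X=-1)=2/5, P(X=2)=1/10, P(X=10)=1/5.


E[X] = sum(x * P(x))
= -5*3/10 - 1*2/5 + 2*1/10 + 10*1/5
= 3/10

3/10


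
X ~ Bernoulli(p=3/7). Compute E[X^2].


For Bernoulli: X in {0,1}
E[X^2] = 0^2*(1-3/7) + 1^2*3/7 = 3/7

3/7


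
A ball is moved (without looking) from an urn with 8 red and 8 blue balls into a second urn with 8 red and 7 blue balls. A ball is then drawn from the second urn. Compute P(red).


P(transfer red) = 8/16 = 1/2; P(transfer blue) = 1/2
If red transferred: Urn II has 9 red of 16, so P(red|red moved) = 9/16
If blue transferred: Urn II has 8 red of 16, so P(red|blue moved) = 1/2
By total probability: P(red) = 1/2*9/16 + 1/2*1/2 = 17/32

17/32


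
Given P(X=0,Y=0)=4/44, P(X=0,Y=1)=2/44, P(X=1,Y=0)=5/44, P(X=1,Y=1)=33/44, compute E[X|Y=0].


P(Y=0) = 9/44
E[X|Y=0] = (0*4 + 1*5)/9 = 5/9

5/9


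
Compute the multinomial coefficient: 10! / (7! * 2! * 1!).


10! = 3628800
Denominator: 7!=5040 * 2!=2 * 1!=1
Coefficient = 3628800 / 10080 = 360

360


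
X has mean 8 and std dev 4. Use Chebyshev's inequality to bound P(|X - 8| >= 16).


k = 16/4 = 4
Chebyshev: P(|X-mu| >= k*sigma) <= 1/k^2 = 1/4^2 = 1/16

1/16


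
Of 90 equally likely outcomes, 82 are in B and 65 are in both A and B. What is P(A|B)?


P(A|B) = P(A∩B)/P(B) = (65/90)/(82/90) = 65/82

65/82


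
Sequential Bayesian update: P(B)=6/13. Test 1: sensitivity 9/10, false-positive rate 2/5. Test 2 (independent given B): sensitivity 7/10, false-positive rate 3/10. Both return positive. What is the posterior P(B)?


After test 1: P(+) = 9/10*6/13 + 2/5*7/13 = 41/65
P(B|+) = (27/65)/(41/65) = 27/41
After test 2 (use post1 as new prior): P(+) = 7/10*27/41 + 3/10*14/41 = 231/410
P(B|+,+) = (189/410)/(231/410) = 9/11

9/11


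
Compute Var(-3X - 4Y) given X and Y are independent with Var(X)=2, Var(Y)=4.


Independence => Cov(X,Y)=0
Var(-3X - 4Y) = (-3)^2*Var(X) + (-4)^2*Var(Y)
= 9*2 + 16*4 = 82

82


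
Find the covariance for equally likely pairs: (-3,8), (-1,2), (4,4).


E[X]=0, E[Y]=14/3, E[XY]=-10/3
Cov(X,Y) = E[XY] - E[X]E[Y] = -10/3 - 0*14/3 = -10/3

-10/3


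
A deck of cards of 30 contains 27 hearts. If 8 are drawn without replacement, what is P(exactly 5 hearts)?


P(X=5) = C(27,5)*C(3,3) / C(30,8)
= 80730*1 / 5852925
= 80730/5852925 = 2/145

2/145


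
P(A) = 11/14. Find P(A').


P(A') = 1 - P(A) = 1 - 11/14 = 3/14

3/14


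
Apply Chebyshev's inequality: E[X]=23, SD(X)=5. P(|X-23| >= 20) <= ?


k = 20/5 = 4
Chebyshev: P(|X-mu| >= k*sigma) <= 1/k^2 = 1/4^2 = 1/16

1/16


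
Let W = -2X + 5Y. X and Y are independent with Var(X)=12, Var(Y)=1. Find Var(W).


Independence => Cov(X,Y)=0
Var(-2X + 5Y) = (-2)^2*Var(X) + 5^2*Var(Y)
= 4*12 + 25*1 = 73

73


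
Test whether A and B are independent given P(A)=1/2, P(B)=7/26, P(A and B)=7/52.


P(A)*P(B) = 1/2*7/26 = 7/52
P(A∩B) = 7/52, which equals P(A)P(B), so independent

Yes, A and B are independent


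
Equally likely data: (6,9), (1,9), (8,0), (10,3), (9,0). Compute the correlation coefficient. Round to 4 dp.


Cov(X,Y) = -9.9600, Var(X) = 10.1600, Var(Y) = 16.5600
rho = Cov/(sqrt(VarX)*sqrt(VarY)) = -0.7679

-0.7679


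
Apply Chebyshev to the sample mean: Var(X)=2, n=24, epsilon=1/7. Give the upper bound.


Var(Xbar) = Var(X)/n = 2/24
Chebyshev: P(|Xbar-mu| >= 1/7) <= Var(Xbar)/(1/7)^2 = (1/12)/(1/49) = 49/12
Bound exceeds 1, so trivial bound: 1

1


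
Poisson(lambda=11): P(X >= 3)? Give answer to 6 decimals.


P(X>=3) = 1 - P(X<=2) = 1 - (e^(-11)*11^0/0! + e^(-11)*11^1/1! + e^(-11)*11^2/2!)
≈ 1 - (0.0000167017 + 0.0001837187 + 0.0010104529)
= 1 - 0.0012108733 = 0.9987891267
≈ 0.998789

0.998789


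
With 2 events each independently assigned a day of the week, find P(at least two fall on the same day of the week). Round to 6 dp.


P(all different) = prod((7-i)/7 for i=0..1) = 0.857143
P(at least one match) = 1 - 0.857143 = 0.142857

0.142857


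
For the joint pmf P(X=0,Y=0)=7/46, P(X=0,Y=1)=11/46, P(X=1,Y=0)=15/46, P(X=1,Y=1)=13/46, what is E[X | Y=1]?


P(Y=1) = 24/46
E[X|Y=1] = (0*11 + 1*13)/24 = 13/24

13/24


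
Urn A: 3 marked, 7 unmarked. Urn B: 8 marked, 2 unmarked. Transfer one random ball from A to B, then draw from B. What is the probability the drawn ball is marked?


P(transfer marked) = 3/10; P(transfer unmarked) = 7/10
If marked transferred: Urn II has 9 marked of 11, so P(marked|marked moved) = 9/11
If unmarked transferred: Urn II has 8 marked of 11, so P(marked|unmarked moved) = 8/11
By total probability: P(marked) = 3/10*9/11 + 7/10*8/11 = 83/110

83/110


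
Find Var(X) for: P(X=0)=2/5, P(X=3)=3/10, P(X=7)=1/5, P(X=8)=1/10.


E[X] = 31/10, E[X^2] = 189/10
Var(X) = E[X^2] - (E[X])^2 = 189/10 - (31/10)^2 = 929/100

929/100


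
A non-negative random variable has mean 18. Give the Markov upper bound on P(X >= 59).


Markov: P(X >= a) <= E[X]/a
P(X >= 59) <= 18/59

18/59


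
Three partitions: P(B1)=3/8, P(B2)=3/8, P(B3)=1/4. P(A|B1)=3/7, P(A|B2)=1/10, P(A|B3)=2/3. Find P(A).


P(A) = P(A|B1)P(B1) + P(A|B2)P(B2) + P(A|B3)P(B3)
= 3/7*3/8 + 1/10*3/8 + 2/3*1/4
= 9/56 + 3/80 + 1/6 = 613/1680

613/1680


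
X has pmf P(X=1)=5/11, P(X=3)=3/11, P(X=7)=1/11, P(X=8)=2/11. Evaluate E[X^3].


E[X^3] = sum(x^3 * P(x))
= 1*5/11 + 27*3/11 + 343*1/11 + 512*2/11
= 1453/11

1453/11


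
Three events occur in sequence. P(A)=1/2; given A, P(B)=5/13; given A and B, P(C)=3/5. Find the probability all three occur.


P(A∩B∩C) = P(A) * P(B|A) * P(C|A∩B)
= 1/2 * 5/13 * 3/5
= 5/26 * 3/5 = 3/26

3/26


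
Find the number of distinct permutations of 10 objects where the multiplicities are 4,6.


10! = 3628800
Denominator: 4!=24 * 6!=720
Coefficient = 3628800 / 17280 = 210

210


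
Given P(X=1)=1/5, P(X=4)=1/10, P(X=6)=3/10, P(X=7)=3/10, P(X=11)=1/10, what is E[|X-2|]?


E[|X-2|] = sum(g(x)*P(x))
= 1*1/5 + 2*1/10 + 4*3/10 + 5*3/10 + 9*1/10
= 4

4


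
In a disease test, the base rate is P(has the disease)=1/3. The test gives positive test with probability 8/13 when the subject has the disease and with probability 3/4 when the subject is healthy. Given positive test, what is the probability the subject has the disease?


P(A) = P(A|B)P(B) + P(A|B')P(B') = 8/13*1/3 + 3/4*2/3 = 55/78
P(B|A) = P(A|B)P(B)/P(A) = (8/39)/(55/78) = 16/55

16/55


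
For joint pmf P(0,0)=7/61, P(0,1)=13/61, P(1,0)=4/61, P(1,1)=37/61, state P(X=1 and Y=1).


Read from table: P(X=1, Y=1) = 37/61

37/61


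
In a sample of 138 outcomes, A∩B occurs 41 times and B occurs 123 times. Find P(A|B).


P(A|B) = P(A∩B)/P(B) = (41/138)/(123/138) = 41/123 = 1/3

1/3


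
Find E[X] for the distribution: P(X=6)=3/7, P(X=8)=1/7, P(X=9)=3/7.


E[X] = sum(x * P(x))
= 6*3/7 + 8*1/7 + 9*3/7
= 53/7

53/7


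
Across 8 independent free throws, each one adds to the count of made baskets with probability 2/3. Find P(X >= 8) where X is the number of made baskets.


P(X>=8) = P(X=8)
= 256/6561
= 256/6561

256/6561


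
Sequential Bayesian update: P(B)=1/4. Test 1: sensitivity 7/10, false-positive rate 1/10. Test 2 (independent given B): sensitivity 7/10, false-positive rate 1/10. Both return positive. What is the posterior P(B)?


After test 1: P(+) = 7/10*1/4 + 1/10*3/4 = 1/4
P(B|+) = (7/40)/(1/4) = 7/10
After test 2 (use post1 as new prior): P(+) = 7/10*7/10 + 1/10*3/10 = 13/25
P(B|+,+) = (49/100)/(13/25) = 49/52

49/52


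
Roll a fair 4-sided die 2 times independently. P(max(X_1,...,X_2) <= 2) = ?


P(max <= 2) = P(all X_i <= 2) = (P(X_1 <= 2))^2
= (2/4)^2 = (1/2)^2 = 1/4

1/4


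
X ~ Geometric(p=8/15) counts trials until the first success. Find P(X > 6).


P(X > 6) = P(first 6 trials all fail) = (1-p)^6 = (7/15)^6 = 117649/11390625

117649/11390625


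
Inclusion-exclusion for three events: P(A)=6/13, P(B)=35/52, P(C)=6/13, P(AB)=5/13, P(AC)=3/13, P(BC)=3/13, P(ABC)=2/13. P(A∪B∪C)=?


P(A∪B∪C) = P(A)+P(B)+P(C) - P(AB)-P(AC)-P(BC) + P(ABC)
= 6/13+35/52+6/13 - 5/13-3/13-3/13 + 2/13
= 47/52

47/52
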